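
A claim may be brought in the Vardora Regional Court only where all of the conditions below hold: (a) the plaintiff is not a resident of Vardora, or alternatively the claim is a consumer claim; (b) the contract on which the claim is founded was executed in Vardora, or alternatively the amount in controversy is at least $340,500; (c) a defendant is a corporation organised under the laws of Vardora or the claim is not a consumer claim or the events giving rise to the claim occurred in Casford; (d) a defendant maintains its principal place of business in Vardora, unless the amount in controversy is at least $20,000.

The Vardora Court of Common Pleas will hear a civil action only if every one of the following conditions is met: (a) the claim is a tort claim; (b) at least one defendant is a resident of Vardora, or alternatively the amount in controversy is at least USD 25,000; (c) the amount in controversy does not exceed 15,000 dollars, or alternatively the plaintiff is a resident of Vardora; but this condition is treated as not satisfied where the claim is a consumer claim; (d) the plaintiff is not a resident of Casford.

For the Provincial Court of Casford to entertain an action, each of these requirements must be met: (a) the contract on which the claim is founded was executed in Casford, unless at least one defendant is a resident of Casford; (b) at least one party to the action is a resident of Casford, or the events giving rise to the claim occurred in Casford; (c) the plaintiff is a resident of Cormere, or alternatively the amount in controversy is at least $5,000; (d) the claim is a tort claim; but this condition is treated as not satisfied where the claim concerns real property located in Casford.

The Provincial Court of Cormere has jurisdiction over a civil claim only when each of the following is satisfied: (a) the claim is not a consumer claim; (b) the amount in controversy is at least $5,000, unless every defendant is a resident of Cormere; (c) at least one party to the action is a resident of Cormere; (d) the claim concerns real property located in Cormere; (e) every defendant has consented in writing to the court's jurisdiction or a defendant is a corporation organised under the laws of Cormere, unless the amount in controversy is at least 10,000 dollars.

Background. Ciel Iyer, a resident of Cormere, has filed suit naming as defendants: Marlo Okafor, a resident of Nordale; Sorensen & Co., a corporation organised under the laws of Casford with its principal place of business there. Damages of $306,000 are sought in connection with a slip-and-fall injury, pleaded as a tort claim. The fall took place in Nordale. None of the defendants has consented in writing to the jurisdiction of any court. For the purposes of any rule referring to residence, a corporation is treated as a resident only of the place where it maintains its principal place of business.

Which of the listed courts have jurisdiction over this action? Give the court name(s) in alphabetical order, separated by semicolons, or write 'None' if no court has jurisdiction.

the Provincial Court of Casford

The Vardora Regional Court:
  (a) The plaintiff resides in Cormere, which is not Vardora — that alternative is enough. Met.
  (b) No contract (and hence no place of execution) is alleged; the amount in controversy is USD 306,000, below the $340,500 floor — every alternative fails. Condition not met.
  (c) The claim is a tort claim, not a consumer claim — that alternative is enough. Condition met.
  (d) The corporate defendant(s) have their principal place of business in Casford, not Vardora. However, the amount in controversy is 306,000 dollars, which meets the USD 20,000 floor, so the 'unless' proviso supplies this condition. Condition met.
  → No jurisdiction.
The Vardora Court of Common Pleas:
  (a) The claim is a tort claim. Met.
  (b) The amount in controversy is 306,000 dollars, which meets the USD 25,000 floor, so one alternative holds. Condition met.
  (c) The amount in controversy is 306,000 dollars, above the $15,000 ceiling; the plaintiff resides in Cormere, not Vardora — none of the alternatives is met. Fails.
  (d) The plaintiff resides in Cormere, which is not Casford. Satisfied.
  → Not every requirement is met — no jurisdiction.
The Provincial Court of Casford:
  (a) No contract (and hence no place of execution) is alleged. However, Sorensen & Co. resides in Casford, so the 'unless' proviso supplies this condition. Condition met.
  (b) Sorensen & Co. resides in Casford, so one alternative holds. Satisfied.
  (c) The plaintiff resides in Cormere, so this disjunct is met. Met.
  (d) The claim is a tort claim. And the carve-out is inapplicable — the claim does not concern real property. Met.
  → Jurisdiction lies.
The Provincial Court of Cormere:
  (a) The claim is a tort claim, not a consumer claim. Met.
  (b) The amount in controversy is USD 306,000, which meets the $5,000 floor. Met.
  (c) Ciel Iyer resides in Cormere. Met.
  (d) The claim does not concern real property. Not satisfied.
  (e) No such written consent has been filed; the corporate defendant(s) are organised in Casford, not Cormere — every alternative fails. The proviso rescues it, though: the amount in controversy is $306,000, which meets the $10,000 floor. Satisfied.
  → Not every requirement is met — no jurisdiction.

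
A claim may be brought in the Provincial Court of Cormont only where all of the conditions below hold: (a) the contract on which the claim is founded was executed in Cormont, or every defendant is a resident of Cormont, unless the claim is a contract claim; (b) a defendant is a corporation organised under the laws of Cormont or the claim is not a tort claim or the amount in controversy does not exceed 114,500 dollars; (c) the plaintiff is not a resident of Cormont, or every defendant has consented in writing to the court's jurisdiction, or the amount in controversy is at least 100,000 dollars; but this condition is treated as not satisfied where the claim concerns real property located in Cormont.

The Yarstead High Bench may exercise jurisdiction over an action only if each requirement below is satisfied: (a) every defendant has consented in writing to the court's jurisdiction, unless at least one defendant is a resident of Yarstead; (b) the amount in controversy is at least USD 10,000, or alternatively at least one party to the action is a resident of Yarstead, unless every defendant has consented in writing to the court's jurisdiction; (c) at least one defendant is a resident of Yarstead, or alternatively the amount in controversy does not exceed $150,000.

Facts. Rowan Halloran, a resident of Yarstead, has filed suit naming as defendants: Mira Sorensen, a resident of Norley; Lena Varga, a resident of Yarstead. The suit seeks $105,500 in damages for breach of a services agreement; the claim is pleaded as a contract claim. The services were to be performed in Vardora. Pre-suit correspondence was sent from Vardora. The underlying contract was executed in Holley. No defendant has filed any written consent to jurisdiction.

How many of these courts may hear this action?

2

The Provincial Court of Cormont:
  (a) The contract was executed in Holley, not Cormont; the defendants reside as follows — Mira Sorensen in Norley, Lena Varga in Yarstead — not all in Cormont — no alternative holds. The proviso rescues it, though: the claim is a contract claim. Satisfied.
  (b) The claim is a contract claim, not a tort claim, which satisfies one of the alternatives. Satisfied.
  (c) The plaintiff resides in Yarstead, which is not Cormont — that alternative is enough. The exception is not triggered, since the claim does not concern real property. Satisfied.
  → All conditions met; jurisdiction exists.
The Yarstead High Bench:
  (a) No such written consent has been filed. The proviso rescues it, though: Lena Varga resides in Yarstead. Condition met.
  (b) The amount in controversy is 105,500 dollars, which meets the USD 10,000 floor, so this disjunct is met. Condition met.
  (c) Lena Varga resides in Yarstead, which satisfies one of the alternatives. Condition met.
  → The court has jurisdiction.
Courts with jurisdiction: the Provincial Court of Cormont, the Yarstead High Bench — 2 in total.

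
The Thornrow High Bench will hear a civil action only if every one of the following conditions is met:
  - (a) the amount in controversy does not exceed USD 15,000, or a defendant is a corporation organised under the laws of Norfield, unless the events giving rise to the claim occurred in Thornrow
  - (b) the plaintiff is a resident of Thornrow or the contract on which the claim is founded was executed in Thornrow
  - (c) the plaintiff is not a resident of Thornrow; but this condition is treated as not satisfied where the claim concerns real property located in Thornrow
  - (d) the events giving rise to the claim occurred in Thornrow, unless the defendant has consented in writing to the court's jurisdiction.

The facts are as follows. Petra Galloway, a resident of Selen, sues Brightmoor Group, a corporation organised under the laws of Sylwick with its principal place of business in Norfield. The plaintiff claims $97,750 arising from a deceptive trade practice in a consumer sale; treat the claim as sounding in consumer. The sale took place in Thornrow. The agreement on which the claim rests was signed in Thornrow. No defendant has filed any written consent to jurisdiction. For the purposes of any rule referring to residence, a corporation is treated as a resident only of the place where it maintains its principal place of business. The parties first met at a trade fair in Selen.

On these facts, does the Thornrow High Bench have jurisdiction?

The Thornrow High Bench:
  (a) The amount in controversy is $97,750, above the USD 15,000 ceiling; the corporate defendant(s) are organised in Sylwick, not Norfield — no alternative holds. The proviso rescues it, though: the operative events occurred in Thornrow. Met.
  (b) The contract was executed in Thornrow, so one alternative holds. Satisfied.
  (c) The plaintiff resides in Selen, which is not Thornrow. And the carve-out is inapplicable — the claim does not concern real property. Condition met.
  (d) The operative events occurred in Thornrow. Satisfied.
  → The court has jurisdiction.

Yes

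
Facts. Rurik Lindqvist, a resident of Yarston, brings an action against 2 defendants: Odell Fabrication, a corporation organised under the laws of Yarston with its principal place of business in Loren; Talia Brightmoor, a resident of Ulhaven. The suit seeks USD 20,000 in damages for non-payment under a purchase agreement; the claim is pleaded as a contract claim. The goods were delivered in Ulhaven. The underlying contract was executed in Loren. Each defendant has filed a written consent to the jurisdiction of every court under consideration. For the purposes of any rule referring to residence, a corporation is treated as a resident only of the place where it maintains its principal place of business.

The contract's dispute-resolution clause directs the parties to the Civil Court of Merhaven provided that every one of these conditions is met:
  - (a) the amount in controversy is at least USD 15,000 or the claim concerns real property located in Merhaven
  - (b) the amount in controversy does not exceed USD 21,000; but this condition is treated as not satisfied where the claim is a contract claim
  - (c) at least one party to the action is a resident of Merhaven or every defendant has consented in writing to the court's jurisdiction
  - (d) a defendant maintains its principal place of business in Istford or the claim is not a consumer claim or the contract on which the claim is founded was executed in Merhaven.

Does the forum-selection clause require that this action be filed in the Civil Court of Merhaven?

The Civil Court of Merhaven:
  (a) The amount in controversy is 20,000 dollars, which meets the 15,000 dollars floor, so one alternative holds. Satisfied.
  (b) The amount in controversy is USD 20,000, within the $21,000 ceiling. However, the claim is a contract claim, which falls within the stated exception and so defeats the condition. Condition not met.
  (c) Every defendant has filed written consent — that alternative is enough. Satisfied.
  (d) The claim is a contract claim, not a consumer claim, which satisfies one of the alternatives. Met.
  → The clause does not apply.

No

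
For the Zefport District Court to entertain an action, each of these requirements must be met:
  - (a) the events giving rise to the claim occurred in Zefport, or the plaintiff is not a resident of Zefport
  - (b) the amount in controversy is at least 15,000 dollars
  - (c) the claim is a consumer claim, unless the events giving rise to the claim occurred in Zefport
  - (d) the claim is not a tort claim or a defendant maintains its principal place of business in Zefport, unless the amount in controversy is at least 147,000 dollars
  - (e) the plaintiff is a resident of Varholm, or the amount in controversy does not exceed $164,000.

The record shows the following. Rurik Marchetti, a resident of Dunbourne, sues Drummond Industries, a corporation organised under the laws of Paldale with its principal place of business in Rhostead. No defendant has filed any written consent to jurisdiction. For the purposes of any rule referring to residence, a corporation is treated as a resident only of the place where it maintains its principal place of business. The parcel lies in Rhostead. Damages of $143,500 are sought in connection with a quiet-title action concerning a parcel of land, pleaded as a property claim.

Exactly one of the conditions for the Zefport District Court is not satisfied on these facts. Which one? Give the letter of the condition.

(c)

The Zefport District Court:
  (a) The plaintiff resides in Dunbourne, which is not Zefport, so this disjunct is met. Condition met.
  (b) The amount in controversy is 143,500 dollars, which meets the USD 15,000 floor. Met.
  (c) The claim is a property claim, not a consumer claim. And the operative events occurred in Rhostead, not Zefport, so the proviso does not save it. Fails.
  (d) The claim is a property claim, not a tort claim, so one alternative holds. Satisfied.
  (e) The amount in controversy is 143,500 dollars, within the 164,000 dollars ceiling — that alternative is enough. Met.
Only condition (c) fails.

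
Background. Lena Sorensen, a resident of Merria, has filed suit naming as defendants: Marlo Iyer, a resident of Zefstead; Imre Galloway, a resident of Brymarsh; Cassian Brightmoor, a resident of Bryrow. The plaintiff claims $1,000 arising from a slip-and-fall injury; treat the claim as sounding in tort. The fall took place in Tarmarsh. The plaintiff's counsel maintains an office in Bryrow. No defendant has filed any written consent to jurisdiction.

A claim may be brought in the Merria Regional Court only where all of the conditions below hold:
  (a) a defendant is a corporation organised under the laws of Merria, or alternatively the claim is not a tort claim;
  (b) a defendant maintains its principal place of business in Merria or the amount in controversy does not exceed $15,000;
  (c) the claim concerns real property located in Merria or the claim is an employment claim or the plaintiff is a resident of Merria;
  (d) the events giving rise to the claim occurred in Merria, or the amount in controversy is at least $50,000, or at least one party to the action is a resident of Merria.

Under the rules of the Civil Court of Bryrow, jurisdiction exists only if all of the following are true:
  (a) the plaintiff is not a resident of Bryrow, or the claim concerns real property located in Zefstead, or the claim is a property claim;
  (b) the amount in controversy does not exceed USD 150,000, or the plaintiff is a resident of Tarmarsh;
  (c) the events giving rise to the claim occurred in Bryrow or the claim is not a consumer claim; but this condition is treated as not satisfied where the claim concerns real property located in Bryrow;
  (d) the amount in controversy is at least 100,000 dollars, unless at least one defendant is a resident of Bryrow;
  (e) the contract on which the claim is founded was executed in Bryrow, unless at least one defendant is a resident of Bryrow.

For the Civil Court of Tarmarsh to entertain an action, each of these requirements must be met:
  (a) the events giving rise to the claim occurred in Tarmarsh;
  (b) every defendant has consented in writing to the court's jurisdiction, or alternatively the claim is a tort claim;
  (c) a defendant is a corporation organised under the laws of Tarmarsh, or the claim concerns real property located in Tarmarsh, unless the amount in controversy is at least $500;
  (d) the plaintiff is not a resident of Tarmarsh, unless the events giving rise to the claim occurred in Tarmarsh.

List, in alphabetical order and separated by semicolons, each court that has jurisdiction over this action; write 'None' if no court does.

the Civil Court of Bryrow; the Civil Court of Tarmarsh

The Merria Regional Court:
  (a) No defendant is a corporation; the claim is a tort claim — every alternative fails. Condition not met.
  (b) The amount in controversy is 1,000 dollars, within the 15,000 dollars ceiling, so this disjunct is met. Condition met.
  (c) The plaintiff resides in Merria, which satisfies one of the alternatives. Satisfied.
  (d) Lena Sorensen resides in Merria, so this disjunct is met. Condition met.
  → The court lacks jurisdiction.
The Civil Court of Bryrow:
  (a) The plaintiff resides in Merria, which is not Bryrow — that alternative is enough. Satisfied.
  (b) The amount in controversy is USD 1,000, within the 150,000 dollars ceiling — that alternative is enough. Condition met.
  (c) The claim is a tort claim, not a consumer claim — that alternative is enough. The carve-out does not apply: the claim does not concern real property. Met.
  (d) The amount in controversy is $1,000, below the USD 100,000 floor. The proviso rescues it, though: Cassian Brightmoor resides in Bryrow. Condition met.
  (e) No contract (and hence no place of execution) is alleged. But Cassian Brightmoor resides in Bryrow, and the 'unless' clause therefore excuses the requirement. Condition met.
  → The court has jurisdiction.
The Civil Court of Tarmarsh:
  (a) The operative events occurred in Tarmarsh. Condition met.
  (b) The claim is a tort claim, so this disjunct is met. Met.
  (c) No defendant is a corporation; the claim does not concern real property — none of the alternatives is met. The proviso rescues it, though: the amount in controversy is 1,000 dollars, which meets the USD 500 floor. Met.
  (d) The plaintiff resides in Merria, which is not Tarmarsh. Met.
  → The court has jurisdiction.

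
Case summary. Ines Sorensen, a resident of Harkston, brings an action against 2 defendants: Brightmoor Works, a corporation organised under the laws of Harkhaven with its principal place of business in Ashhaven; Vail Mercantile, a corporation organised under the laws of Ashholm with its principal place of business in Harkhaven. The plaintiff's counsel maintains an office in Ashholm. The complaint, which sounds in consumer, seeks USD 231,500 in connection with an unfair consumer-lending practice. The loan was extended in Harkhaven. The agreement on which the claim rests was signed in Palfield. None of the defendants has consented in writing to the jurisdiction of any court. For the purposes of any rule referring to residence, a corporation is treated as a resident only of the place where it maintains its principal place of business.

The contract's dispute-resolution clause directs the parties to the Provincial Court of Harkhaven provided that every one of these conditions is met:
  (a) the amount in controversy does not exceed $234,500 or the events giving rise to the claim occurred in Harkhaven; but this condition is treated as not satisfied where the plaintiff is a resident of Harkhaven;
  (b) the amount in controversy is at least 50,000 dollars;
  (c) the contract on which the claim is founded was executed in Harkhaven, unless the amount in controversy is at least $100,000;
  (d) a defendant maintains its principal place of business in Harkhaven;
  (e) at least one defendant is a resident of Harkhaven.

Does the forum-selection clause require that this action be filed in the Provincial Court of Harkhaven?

Yes

The Provincial Court of Harkhaven:
  (a) The amount in controversy is 231,500 dollars, within the USD 234,500 ceiling, so this disjunct is met. The exception is not triggered, since the plaintiff resides in Harkston, not Harkhaven. Met.
  (b) The amount in controversy is USD 231,500, which meets the USD 50,000 floor. Met.
  (c) The contract was executed in Palfield, not Harkhaven. The proviso rescues it, though: the amount in controversy is USD 231,500, which meets the $100,000 floor. Met.
  (d) Vail Mercantile has its principal place of business in Harkhaven. Met.
  (e) Vail Mercantile resides in Harkhaven. Met.
  → The clause applies.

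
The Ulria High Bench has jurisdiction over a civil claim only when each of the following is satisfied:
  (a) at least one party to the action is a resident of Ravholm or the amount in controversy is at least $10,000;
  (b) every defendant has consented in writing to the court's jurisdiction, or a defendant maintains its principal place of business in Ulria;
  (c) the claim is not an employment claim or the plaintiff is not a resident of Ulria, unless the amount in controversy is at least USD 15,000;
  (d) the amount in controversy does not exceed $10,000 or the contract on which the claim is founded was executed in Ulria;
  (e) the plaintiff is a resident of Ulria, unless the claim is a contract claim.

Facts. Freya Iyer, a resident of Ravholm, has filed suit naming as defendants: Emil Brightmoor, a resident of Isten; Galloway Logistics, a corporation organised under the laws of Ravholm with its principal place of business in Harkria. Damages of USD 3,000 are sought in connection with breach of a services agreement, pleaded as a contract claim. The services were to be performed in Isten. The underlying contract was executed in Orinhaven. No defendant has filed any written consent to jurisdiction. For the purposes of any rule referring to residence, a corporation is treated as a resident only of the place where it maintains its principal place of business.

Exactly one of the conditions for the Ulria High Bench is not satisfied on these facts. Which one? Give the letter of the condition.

(b)

The Ulria High Bench:
  (a) Freya Iyer resides in Ravholm, so this disjunct is met. Satisfied.
  (b) No such written consent has been filed; the corporate defendant(s) have their principal place of business in Harkria, not Ulria — no alternative holds. Fails.
  (c) The claim is a contract claim, not an employment claim, so one alternative holds. Condition met.
  (d) The amount in controversy is 3,000 dollars, within the 10,000 dollars ceiling, so one alternative holds. Met.
  (e) The plaintiff resides in Ravholm, not Ulria. But the claim is a contract claim, and the 'unless' clause therefore excuses the requirement. Condition met.
Only condition (b) fails.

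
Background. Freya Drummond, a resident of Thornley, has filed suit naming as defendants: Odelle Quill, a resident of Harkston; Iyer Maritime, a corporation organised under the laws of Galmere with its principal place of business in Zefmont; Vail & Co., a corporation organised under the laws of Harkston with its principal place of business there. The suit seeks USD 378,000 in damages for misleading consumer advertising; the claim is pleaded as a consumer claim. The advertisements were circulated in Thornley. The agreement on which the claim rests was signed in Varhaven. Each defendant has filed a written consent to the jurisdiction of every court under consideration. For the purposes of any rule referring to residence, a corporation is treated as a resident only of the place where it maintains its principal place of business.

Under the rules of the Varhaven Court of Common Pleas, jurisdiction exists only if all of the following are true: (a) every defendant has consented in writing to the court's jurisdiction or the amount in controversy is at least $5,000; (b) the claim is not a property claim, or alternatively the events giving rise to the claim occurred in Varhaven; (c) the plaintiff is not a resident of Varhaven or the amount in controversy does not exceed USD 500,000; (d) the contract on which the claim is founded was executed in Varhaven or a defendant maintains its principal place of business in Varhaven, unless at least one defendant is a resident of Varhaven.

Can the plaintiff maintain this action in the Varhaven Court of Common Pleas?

Yes

The Varhaven Court of Common Pleas:
  (a) Every defendant has filed written consent, which satisfies one of the alternatives. Met.
  (b) The claim is a consumer claim, not a property claim — that alternative is enough. Condition met.
  (c) The plaintiff resides in Thornley, which is not Varhaven — that alternative is enough. Met.
  (d) The contract was executed in Varhaven, so one alternative holds. Satisfied.
  → Every requirement is satisfied — jurisdiction.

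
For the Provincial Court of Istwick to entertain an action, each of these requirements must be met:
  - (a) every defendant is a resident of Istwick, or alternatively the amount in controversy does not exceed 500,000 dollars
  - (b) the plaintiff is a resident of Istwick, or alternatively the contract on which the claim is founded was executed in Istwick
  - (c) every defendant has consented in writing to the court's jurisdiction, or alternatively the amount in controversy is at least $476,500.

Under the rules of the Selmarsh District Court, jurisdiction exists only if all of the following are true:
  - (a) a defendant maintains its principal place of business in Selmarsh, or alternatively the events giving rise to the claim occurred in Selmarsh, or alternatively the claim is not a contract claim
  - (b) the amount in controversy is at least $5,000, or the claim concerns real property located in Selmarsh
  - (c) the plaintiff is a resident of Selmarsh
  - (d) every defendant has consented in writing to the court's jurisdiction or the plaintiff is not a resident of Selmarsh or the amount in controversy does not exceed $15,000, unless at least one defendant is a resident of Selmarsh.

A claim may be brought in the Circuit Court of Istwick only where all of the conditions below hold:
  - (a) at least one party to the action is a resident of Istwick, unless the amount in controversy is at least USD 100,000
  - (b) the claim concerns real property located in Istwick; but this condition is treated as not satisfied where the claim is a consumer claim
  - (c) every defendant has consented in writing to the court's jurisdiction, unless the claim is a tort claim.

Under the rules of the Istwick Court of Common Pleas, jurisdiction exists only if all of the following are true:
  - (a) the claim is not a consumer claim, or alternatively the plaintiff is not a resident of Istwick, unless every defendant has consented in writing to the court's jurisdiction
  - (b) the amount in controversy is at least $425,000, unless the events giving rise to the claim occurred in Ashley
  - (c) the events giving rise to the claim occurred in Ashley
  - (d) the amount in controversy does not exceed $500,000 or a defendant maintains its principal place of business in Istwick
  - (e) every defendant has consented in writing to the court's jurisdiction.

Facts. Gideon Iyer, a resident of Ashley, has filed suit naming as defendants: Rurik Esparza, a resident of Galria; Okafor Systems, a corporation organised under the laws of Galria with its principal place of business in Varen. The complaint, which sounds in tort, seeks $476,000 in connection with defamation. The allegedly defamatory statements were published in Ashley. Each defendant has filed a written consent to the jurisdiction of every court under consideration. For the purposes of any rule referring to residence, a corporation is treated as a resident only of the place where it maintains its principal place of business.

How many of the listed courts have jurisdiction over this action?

The Provincial Court of Istwick:
  (a) The amount in controversy is 476,000 dollars, within the 500,000 dollars ceiling, so one alternative holds. Condition met.
  (b) The plaintiff resides in Ashley, not Istwick; no contract (and hence no place of execution) is alleged — no alternative holds. Not met.
  (c) Every defendant has filed written consent, which satisfies one of the alternatives. Condition met.
  → Not every requirement is met — no jurisdiction.
The Selmarsh District Court:
  (a) The claim is a tort claim, not a contract claim — that alternative is enough. Met.
  (b) The amount in controversy is 476,000 dollars, which meets the $5,000 floor — that alternative is enough. Satisfied.
  (c) The plaintiff resides in Ashley, not Selmarsh. Not met.
  (d) Every defendant has filed written consent, which satisfies one of the alternatives. Met.
  → The court lacks jurisdiction.
The Circuit Court of Istwick:
  (a) No party resides in Istwick. However, the amount in controversy is $476,000, which meets the USD 100,000 floor, so the 'unless' proviso supplies this condition. Met.
  (b) The claim does not concern real property. Fails.
  (c) Every defendant has filed written consent. Condition met.
  → Not every requirement is met — no jurisdiction.
The Istwick Court of Common Pleas:
  (a) The claim is a tort claim, not a consumer claim, which satisfies one of the alternatives. Condition met.
  (b) The amount in controversy is USD 476,000, which meets the $425,000 floor. Satisfied.
  (c) The operative events occurred in Ashley. Condition met.
  (d) The amount in controversy is USD 476,000, within the USD 500,000 ceiling, so one alternative holds. Met.
  (e) Every defendant has filed written consent. Satisfied.
  → The court has jurisdiction.
Courts with jurisdiction: the Istwick Court of Common Pleas — 1 in total.

1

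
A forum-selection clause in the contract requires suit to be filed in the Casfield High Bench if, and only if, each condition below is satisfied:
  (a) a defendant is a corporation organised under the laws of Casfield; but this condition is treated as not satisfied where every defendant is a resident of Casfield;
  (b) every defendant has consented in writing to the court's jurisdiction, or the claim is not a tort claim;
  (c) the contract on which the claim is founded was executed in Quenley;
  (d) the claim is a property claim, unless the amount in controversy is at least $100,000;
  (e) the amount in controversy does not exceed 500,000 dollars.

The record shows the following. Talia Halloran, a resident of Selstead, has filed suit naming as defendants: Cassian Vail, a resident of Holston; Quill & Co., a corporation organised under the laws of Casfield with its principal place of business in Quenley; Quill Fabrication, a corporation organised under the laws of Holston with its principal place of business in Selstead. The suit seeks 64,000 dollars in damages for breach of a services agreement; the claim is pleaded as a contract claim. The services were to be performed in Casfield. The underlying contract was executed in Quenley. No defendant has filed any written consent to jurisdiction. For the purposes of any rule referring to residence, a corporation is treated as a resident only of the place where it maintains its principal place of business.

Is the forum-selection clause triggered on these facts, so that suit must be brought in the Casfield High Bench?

No

The Casfield High Bench:
  (a) Quill & Co. is organised under the laws of Casfield. The carve-out does not apply: the defendants reside as follows — Cassian Vail in Holston, Quill & Co. in Quenley, Quill Fabrication in Selstead — not all in Casfield. Met.
  (b) The claim is a contract claim, not a tort claim — that alternative is enough. Satisfied.
  (c) The contract was executed in Quenley. Condition met.
  (d) The claim is a contract claim, not a property claim. Nor does the 'unless' clause help: the amount in controversy is 64,000 dollars, below the USD 100,000 floor. Not met.
  (e) The amount in controversy is 64,000 dollars, within the USD 500,000 ceiling. Condition met.
  → The clause does not apply.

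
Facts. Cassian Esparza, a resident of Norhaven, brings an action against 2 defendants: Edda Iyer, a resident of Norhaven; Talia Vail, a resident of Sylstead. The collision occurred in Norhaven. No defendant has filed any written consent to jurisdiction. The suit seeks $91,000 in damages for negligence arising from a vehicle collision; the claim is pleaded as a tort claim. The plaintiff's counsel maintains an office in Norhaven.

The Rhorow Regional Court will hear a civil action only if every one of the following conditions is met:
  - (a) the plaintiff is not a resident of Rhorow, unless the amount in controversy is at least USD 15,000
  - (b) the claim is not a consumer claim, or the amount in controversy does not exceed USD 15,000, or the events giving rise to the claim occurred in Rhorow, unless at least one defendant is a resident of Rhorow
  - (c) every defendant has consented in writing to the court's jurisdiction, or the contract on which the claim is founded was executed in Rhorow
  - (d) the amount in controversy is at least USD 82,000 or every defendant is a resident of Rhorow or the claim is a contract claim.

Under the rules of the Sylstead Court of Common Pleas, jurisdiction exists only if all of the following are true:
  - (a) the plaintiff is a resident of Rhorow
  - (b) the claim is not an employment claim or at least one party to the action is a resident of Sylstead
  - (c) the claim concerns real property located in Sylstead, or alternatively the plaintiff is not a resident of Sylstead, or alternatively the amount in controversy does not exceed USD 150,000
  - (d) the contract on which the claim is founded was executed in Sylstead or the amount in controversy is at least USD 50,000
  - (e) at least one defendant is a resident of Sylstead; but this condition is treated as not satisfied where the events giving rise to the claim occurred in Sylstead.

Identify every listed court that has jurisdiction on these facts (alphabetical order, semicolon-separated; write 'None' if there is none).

None

The Rhorow Regional Court:
  (a) The plaintiff resides in Norhaven, which is not Rhorow. Satisfied.
  (b) The claim is a tort claim, not a consumer claim — that alternative is enough. Satisfied.
  (c) No such written consent has been filed; no contract (and hence no place of execution) is alleged — none of the alternatives is met. Not met.
  (d) The amount in controversy is $91,000, which meets the USD 82,000 floor, so one alternative holds. Condition met.
  → Not every requirement is met — no jurisdiction.
The Sylstead Court of Common Pleas:
  (a) The plaintiff resides in Norhaven, not Rhorow. Not met.
  (b) The claim is a tort claim, not an employment claim, which satisfies one of the alternatives. Satisfied.
  (c) The plaintiff resides in Norhaven, which is not Sylstead, so this disjunct is met. Satisfied.
  (d) The amount in controversy is USD 91,000, which meets the $50,000 floor, so this disjunct is met. Met.
  (e) Talia Vail resides in Sylstead. And the carve-out is inapplicable — the operative events occurred in Norhaven, not Sylstead. Met.
  → No jurisdiction.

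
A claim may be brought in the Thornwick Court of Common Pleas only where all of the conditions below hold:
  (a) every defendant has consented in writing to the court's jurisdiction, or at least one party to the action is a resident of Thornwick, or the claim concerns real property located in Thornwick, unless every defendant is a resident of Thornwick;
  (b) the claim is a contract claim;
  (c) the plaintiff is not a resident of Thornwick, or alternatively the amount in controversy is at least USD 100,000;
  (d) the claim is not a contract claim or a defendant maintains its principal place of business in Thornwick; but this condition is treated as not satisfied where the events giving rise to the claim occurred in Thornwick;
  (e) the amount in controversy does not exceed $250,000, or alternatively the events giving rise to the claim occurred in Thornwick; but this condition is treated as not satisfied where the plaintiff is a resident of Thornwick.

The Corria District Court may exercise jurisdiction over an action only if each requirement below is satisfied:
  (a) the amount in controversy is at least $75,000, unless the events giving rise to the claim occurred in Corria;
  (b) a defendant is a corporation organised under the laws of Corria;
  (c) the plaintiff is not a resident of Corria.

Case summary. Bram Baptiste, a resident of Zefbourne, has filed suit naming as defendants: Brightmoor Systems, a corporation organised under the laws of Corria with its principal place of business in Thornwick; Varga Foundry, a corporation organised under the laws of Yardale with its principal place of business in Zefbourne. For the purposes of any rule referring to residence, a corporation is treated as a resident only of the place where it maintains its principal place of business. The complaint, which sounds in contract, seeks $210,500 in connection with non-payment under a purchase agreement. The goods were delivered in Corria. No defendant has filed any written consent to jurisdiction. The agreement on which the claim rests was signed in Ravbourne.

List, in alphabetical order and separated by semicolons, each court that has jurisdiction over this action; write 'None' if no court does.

the Corria District Court; the Thornwick Court of Common Pleas

The Thornwick Court of Common Pleas:
  (a) Brightmoor Systems resides in Thornwick — that alternative is enough. Condition met.
  (b) The claim is a contract claim. Condition met.
  (c) The plaintiff resides in Zefbourne, which is not Thornwick, so this disjunct is met. Satisfied.
  (d) Brightmoor Systems has its principal place of business in Thornwick — that alternative is enough. The exception is not triggered, since the operative events occurred in Corria, not Thornwick. Condition met.
  (e) The amount in controversy is USD 210,500, within the $250,000 ceiling, so this disjunct is met. The carve-out does not apply: the plaintiff resides in Zefbourne, not Thornwick. Met.
  → Jurisdiction lies.
The Corria District Court:
  (a) The amount in controversy is USD 210,500, which meets the $75,000 floor. Met.
  (b) Brightmoor Systems is organised under the laws of Corria. Condition met.
  (c) The plaintiff resides in Zefbourne, which is not Corria. Condition met.
  → Every requirement is satisfied — jurisdiction.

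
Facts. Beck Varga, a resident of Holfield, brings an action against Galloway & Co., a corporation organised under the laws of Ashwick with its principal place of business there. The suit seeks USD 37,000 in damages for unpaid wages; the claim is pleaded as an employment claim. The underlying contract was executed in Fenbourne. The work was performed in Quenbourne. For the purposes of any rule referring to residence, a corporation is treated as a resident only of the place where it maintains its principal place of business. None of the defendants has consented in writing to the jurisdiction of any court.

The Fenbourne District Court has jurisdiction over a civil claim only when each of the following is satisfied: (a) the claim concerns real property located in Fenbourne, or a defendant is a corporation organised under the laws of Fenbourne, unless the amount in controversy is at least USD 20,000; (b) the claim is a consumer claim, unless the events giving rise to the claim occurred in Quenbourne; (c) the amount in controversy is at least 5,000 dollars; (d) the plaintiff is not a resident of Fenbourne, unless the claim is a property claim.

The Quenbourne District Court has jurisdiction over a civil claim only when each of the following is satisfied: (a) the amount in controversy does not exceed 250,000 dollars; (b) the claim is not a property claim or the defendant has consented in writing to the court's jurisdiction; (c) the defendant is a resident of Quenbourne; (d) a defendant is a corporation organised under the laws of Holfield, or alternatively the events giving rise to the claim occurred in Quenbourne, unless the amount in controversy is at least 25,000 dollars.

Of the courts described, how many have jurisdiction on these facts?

1

The Fenbourne District Court:
  (a) The claim does not concern real property; the corporate defendant(s) are organised in Ashwick, not Fenbourne — every alternative fails. The proviso rescues it, though: the amount in controversy is USD 37,000, which meets the 20,000 dollars floor. Met.
  (b) The claim is an employment claim, not a consumer claim. But the operative events occurred in Quenbourne, and the 'unless' clause therefore excuses the requirement. Met.
  (c) The amount in controversy is $37,000, which meets the $5,000 floor. Met.
  (d) The plaintiff resides in Holfield, which is not Fenbourne. Satisfied.
  → Every requirement is satisfied — jurisdiction.
The Quenbourne District Court:
  (a) The amount in controversy is USD 37,000, within the $250,000 ceiling. Condition met.
  (b) The claim is an employment claim, not a property claim, so this disjunct is met. Met.
  (c) The defendant resides in Ashwick, not Quenbourne. Fails.
  (d) The operative events occurred in Quenbourne, so this disjunct is met. Satisfied.
  → The court lacks jurisdiction.
Courts with jurisdiction: the Fenbourne District Court — 1 in total.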